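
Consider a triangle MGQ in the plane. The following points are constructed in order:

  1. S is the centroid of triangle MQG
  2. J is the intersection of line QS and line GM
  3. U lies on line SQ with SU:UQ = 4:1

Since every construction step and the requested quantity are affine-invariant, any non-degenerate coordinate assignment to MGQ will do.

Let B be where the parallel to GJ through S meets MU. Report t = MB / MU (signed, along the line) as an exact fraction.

t = 5/13

Choose coordinates M = (0, 0), G = (1, 0), Q = (0, 1).
1. S is the centroid of triangle MQG ⇒ S = (1/3, 1/3)
2. J is the intersection of line QS and line GM ⇒ J = (1/2, 0)
3. U lies on line SQ with SU:UQ = 4:1 ⇒ U = (1/15, 13/15)
through S parallel to GJ: direction (-1/2, 0); meets MU at B = (1/39, 1/3)
B = M + t·(U−M) with t = 5/13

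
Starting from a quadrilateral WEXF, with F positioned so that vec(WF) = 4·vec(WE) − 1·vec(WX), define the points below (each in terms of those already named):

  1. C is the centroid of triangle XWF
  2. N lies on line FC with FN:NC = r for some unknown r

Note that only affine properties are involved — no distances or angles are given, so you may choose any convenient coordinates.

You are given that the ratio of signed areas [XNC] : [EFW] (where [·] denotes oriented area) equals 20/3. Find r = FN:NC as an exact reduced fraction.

Choose coordinates W = (0, 0), E = (1, 0), X = (0, 1), F = (4, -1).
1. C is the centroid of triangle XWF ⇒ C = (4/3, 0)
2. With FN:NC = r, write λ = r/(r+1) so N = F + λ·(C−F); N is affine-linear in λ
Every point depending on N is an affine combination of N and λ-independent points, so each such coordinate is linear in λ; the λ² term in each signed area is a multiple of (C−F)×(C−F) = 0, so 2·[XNC] and 2·[EFW] are each linear in λ. Evaluating at λ=0 and λ=1:
  2·[XNC] = 4/3·λ − 4/3,   2·[EFW] = -1
So [XNC]:[EFW] = (4/3·λ − 4/3) / (-1). Setting this equal to 20/3:
  4/3·λ − 4/3 = 20/3·(-1)  ⇒  λ = -4
Then r = λ/(1−λ) = (-4)/(5) = -4/5. Check: with r = -4/5, N = (44/3, -5) and [XNC]:[EFW] = 20/3 as required.

r = -4/5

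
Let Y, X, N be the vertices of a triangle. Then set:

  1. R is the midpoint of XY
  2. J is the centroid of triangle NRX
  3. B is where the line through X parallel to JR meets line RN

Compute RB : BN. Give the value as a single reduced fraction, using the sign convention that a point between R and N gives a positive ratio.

Set Y = (0, 0), X = (1, 0), N = (0, 1); any affine frame gives the same invariant.
1. R is the midpoint of XY ⇒ R = (1/2, 0)
2. J is the centroid of triangle NRX ⇒ J = (1/2, 1/3)
3. B is where the line through X parallel to JR meets line RN ⇒ B = (1, -1)
B = R + t·(N−R) with t = -1, so RB:BN = t:(1−t) = -1:2

RB:BN = -1/2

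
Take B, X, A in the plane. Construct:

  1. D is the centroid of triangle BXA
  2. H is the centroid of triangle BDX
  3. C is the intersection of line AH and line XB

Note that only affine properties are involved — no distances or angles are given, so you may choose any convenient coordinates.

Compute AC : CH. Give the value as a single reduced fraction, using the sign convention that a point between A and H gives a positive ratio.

AC:CH = -9

Choose coordinates B = (0, 0), X = (1, 0), A = (0, 1).
1. D is the centroid of triangle BXA ⇒ D = (1/3, 1/3)
2. H is the centroid of triangle BDX ⇒ H = (4/9, 1/9)
3. C is the intersection of line AH and line XB ⇒ C = (1/2, 0)
C = A + t·(H−A) with t = 9/8, so AC:CH = t:(1−t) = 9/8:-1/8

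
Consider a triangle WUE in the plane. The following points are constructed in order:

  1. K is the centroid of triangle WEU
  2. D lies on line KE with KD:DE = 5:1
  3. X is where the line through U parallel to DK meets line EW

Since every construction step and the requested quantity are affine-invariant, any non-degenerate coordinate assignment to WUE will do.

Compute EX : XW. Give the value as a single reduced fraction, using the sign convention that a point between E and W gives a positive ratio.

Set W = (0, 0), U = (1, 0), E = (0, 1); any affine frame gives the same invariant.
1. K is the centroid of triangle WEU ⇒ K = (1/3, 1/3)
2. D lies on line KE with KD:DE = 5:1 ⇒ D = (1/18, 8/9)
3. X is where the line through U parallel to DK meets line EW ⇒ X = (0, 2)
X = E + t·(W−E) with t = -1, so EX:XW = t:(1−t) = -1:2

EX:XW = -1/2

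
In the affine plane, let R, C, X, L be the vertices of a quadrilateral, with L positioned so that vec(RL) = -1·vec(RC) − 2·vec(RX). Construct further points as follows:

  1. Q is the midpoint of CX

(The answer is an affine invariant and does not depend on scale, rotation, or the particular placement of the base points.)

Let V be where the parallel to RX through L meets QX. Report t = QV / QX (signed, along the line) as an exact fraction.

t = 3

Set R = (0, 0), C = (1, 0), X = (0, 1), L = (-1, -2); any affine frame gives the same invariant.
1. Q is the midpoint of CX ⇒ Q = (1/2, 1/2)
through L parallel to RX: direction (0, 1); meets QX at V = (-1, 2)
V = Q + t·(X−Q) with t = 3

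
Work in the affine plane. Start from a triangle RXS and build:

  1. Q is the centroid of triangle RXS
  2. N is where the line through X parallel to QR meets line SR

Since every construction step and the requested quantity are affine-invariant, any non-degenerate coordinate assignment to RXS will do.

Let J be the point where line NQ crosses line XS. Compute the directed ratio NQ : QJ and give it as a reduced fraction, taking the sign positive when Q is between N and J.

NQ:QJ = 5

Set R = (0, 0), X = (1, 0), S = (0, 1); any affine frame gives the same invariant.
1. Q is the centroid of triangle RXS ⇒ Q = (1/3, 1/3)
2. N is where the line through X parallel to QR meets line SR ⇒ N = (0, -1)
line NQ meets XS at J = (2/5, 3/5)
Q = N + t·(J−N) with t = 5/6, so NQ:QJ = 5/6:1/6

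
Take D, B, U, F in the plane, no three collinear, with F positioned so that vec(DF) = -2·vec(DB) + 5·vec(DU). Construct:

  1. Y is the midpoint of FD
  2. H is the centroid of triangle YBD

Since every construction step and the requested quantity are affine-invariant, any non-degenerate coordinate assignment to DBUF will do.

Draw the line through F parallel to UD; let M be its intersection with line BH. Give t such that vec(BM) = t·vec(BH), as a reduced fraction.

Choose coordinates D = (0, 0), B = (1, 0), U = (0, 1), F = (-2, 5).
1. Y is the midpoint of FD ⇒ Y = (-1, 5/2)
2. H is the centroid of triangle YBD ⇒ H = (0, 5/6)
through F parallel to UD: direction (0, -1); meets BH at M = (-2, 5/2)
M = B + t·(H−B) with t = 3

t = 3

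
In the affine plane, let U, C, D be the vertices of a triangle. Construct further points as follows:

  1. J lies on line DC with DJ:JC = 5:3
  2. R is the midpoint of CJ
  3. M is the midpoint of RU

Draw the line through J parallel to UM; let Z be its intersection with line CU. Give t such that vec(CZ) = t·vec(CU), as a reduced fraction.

Set U = (0, 0), C = (1, 0), D = (0, 1); any affine frame gives the same invariant.
1. J lies on line DC with DJ:JC = 5:3 ⇒ J = (5/8, 3/8)
2. R is the midpoint of CJ ⇒ R = (13/16, 3/16)
3. M is the midpoint of RU ⇒ M = (13/32, 3/32)
through J parallel to UM: direction (13/32, 3/32); meets CU at Z = (-1, 0)
Z = C + t·(U−C) with t = 2

t = 2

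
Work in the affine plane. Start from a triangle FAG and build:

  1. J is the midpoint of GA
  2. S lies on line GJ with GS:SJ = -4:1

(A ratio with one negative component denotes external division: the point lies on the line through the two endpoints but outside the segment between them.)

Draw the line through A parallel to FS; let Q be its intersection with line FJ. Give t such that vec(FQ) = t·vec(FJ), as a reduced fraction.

t = -2

Assign F = (0, 0), A = (1, 0), G = (0, 1) — the answer is frame-independent, so this choice is without loss of generality.
1. J is the midpoint of GA ⇒ J = (1/2, 1/2)
2. S lies on line GJ with GS:SJ = -4:1 ⇒ S = (2/3, 1/3)
through A parallel to FS: direction (2/3, 1/3); meets FJ at Q = (-1, -1)
Q = F + t·(J−F) with t = -2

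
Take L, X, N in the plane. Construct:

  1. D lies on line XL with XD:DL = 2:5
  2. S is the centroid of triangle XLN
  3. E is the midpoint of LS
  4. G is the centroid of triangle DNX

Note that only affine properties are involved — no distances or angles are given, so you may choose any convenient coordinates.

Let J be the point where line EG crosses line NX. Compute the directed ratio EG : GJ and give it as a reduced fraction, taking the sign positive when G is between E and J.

Assign L = (0, 0), X = (1, 0), N = (0, 1) — the answer is frame-independent, so this choice is without loss of generality.
1. D lies on line XL with XD:DL = 2:5 ⇒ D = (5/7, 0)
2. S is the centroid of triangle XLN ⇒ S = (1/3, 1/3)
3. E is the midpoint of LS ⇒ E = (1/6, 1/6)
4. G is the centroid of triangle DNX ⇒ G = (4/7, 1/3)
line EG meets NX at J = (23/36, 13/36)
G = E + t·(J−E) with t = 6/7, so EG:GJ = 6/7:1/7

EG:GJ = 6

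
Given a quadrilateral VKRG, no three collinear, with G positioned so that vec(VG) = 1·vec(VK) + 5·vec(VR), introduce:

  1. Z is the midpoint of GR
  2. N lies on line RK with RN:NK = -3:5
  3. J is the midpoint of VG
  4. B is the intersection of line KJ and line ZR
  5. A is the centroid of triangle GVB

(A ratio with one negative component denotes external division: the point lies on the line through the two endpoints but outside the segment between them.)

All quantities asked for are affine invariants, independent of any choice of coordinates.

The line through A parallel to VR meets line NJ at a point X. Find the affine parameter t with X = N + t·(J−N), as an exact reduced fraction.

t = 107/108

Work in coordinates with V = (0, 0), K = (1, 0), R = (0, 1), G = (1, 5).
1. Z is the midpoint of GR ⇒ Z = (1/2, 3)
2. N lies on line RK with RN:NK = -3:5 ⇒ N = (-3/2, 5/2)
3. J is the midpoint of VG ⇒ J = (1/2, 5/2)
4. B is the intersection of line KJ and line ZR ⇒ B = (4/9, 25/9)
5. A is the centroid of triangle GVB ⇒ A = (13/27, 70/27)
through A parallel to VR: direction (0, 1); meets NJ at X = (13/27, 5/2)
X = N + t·(J−N) with t = 107/108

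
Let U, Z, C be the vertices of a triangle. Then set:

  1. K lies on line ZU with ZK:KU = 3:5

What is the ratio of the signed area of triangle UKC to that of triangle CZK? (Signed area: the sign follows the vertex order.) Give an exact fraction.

Assign U = (0, 0), Z = (1, 0), C = (0, 1) — the answer is frame-independent, so this choice is without loss of generality.
1. K lies on line ZU with ZK:KU = 3:5 ⇒ K = (5/8, 0)
2·[UKC] = 5/8, 2·[CZK] = -3/8
[UKC]:[CZK] = 5/8:-3/8 = -5/3

[UKC]:[CZK] = -5/3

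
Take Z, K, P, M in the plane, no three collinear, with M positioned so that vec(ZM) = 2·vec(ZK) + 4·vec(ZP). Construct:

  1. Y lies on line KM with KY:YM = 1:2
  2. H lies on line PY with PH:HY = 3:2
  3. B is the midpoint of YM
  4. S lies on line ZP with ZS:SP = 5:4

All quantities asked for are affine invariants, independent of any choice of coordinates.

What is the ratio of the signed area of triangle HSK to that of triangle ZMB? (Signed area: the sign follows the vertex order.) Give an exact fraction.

Set Z = (0, 0), K = (1, 0), P = (0, 1), M = (2, 4); any affine frame gives the same invariant.
1. Y lies on line KM with KY:YM = 1:2 ⇒ Y = (4/3, 4/3)
2. H lies on line PY with PH:HY = 3:2 ⇒ H = (4/5, 6/5)
3. B is the midpoint of YM ⇒ B = (5/3, 8/3)
4. S lies on line ZP with ZS:SP = 5:4 ⇒ S = (0, 5/9)
2·[HSK] = 49/45, 2·[ZMB] = -4/3
[HSK]:[ZMB] = 49/45:-4/3 = -49/60

[HSK]:[ZMB] = -49/60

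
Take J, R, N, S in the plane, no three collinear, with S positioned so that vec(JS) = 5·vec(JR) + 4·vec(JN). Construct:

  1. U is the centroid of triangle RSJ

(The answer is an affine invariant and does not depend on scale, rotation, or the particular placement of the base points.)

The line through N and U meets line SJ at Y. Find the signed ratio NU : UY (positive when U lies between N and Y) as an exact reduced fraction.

Choose coordinates J = (0, 0), R = (1, 0), N = (0, 1), S = (5, 4).
1. U is the centroid of triangle RSJ ⇒ U = (2, 4/3)
line NU meets SJ at Y = (30/19, 24/19)
U = N + t·(Y−N) with t = 19/15, so NU:UY = 19/15:-4/15

NU:UY = -19/4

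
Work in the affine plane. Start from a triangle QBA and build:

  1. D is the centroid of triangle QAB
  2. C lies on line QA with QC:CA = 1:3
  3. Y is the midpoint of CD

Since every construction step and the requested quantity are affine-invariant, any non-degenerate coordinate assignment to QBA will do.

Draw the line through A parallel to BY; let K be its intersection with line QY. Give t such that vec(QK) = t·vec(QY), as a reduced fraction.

t = 20/7

Set Q = (0, 0), B = (1, 0), A = (0, 1); any affine frame gives the same invariant.
1. D is the centroid of triangle QAB ⇒ D = (1/3, 1/3)
2. C lies on line QA with QC:CA = 1:3 ⇒ C = (0, 1/4)
3. Y is the midpoint of CD ⇒ Y = (1/6, 7/24)
through A parallel to BY: direction (-5/6, 7/24); meets QY at K = (10/21, 5/6)
K = Q + t·(Y−Q) with t = 20/7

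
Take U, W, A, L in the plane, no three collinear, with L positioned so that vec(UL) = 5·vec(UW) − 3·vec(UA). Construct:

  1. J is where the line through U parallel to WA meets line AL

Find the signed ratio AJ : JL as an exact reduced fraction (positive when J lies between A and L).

AJ:JL = -1/2

Assign U = (0, 0), W = (1, 0), A = (0, 1), L = (5, -3) — the answer is frame-independent, so this choice is without loss of generality.
1. J is where the line through U parallel to WA meets line AL ⇒ J = (-5, 5)
J = A + t·(L−A) with t = -1, so AJ:JL = t:(1−t) = -1:2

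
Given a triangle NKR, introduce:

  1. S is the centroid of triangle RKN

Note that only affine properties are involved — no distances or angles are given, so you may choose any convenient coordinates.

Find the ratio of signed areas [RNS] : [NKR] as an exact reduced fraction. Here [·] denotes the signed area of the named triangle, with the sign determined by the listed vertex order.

Work in coordinates with N = (0, 0), K = (1, 0), R = (0, 1).
1. S is the centroid of triangle RKN ⇒ S = (1/3, 1/3)
2·[RNS] = 1/3, 2·[NKR] = 1
[RNS]:[NKR] = 1/3:1 = 1/3

[RNS]:[NKR] = 1/3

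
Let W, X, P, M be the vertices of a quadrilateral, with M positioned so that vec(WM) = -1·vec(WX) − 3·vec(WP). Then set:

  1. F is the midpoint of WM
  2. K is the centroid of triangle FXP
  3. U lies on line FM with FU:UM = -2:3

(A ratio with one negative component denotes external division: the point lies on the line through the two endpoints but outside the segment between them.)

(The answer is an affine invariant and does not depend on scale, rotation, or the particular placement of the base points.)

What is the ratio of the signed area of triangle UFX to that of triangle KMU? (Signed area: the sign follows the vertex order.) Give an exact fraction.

Choose coordinates W = (0, 0), X = (1, 0), P = (0, 1), M = (-1, -3).
1. F is the midpoint of WM ⇒ F = (-1/2, -3/2)
2. K is the centroid of triangle FXP ⇒ K = (1/6, -1/6)
3. U lies on line FM with FU:UM = -2:3 ⇒ U = (1/2, 3/2)
2·[UFX] = 3, 2·[KMU] = -1
[UFX]:[KMU] = 3:-1 = -3

[UFX]:[KMU] = -3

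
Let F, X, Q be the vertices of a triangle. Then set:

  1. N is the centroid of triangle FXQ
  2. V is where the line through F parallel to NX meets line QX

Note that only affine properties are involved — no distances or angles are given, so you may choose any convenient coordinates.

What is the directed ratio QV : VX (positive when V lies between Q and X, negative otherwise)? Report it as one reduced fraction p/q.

Assign F = (0, 0), X = (1, 0), Q = (0, 1) — the answer is frame-independent, so this choice is without loss of generality.
1. N is the centroid of triangle FXQ ⇒ N = (1/3, 1/3)
2. V is where the line through F parallel to NX meets line QX ⇒ V = (2, -1)
V = Q + t·(X−Q) with t = 2, so QV:VX = t:(1−t) = 2:-1

QV:VX = -2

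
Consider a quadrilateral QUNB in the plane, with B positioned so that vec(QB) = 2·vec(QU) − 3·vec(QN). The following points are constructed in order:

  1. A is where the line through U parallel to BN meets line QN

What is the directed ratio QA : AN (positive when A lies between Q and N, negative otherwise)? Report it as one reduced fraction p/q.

Work in coordinates with Q = (0, 0), U = (1, 0), N = (0, 1), B = (2, -3).
1. A is where the line through U parallel to BN meets line QN ⇒ A = (0, 2)
A = Q + t·(N−Q) with t = 2, so QA:AN = t:(1−t) = 2:-1

QA:AN = -2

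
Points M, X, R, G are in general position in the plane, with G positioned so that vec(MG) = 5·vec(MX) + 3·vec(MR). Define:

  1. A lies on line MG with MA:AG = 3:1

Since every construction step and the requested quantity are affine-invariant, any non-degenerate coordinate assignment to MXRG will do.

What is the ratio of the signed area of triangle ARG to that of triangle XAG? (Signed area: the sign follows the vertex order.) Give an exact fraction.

Assign M = (0, 0), X = (1, 0), R = (0, 1), G = (5, 3) — the answer is frame-independent, so this choice is without loss of generality.
1. A lies on line MG with MA:AG = 3:1 ⇒ A = (15/4, 9/4)
2·[ARG] = -5/4, 2·[XAG] = -3/4
[ARG]:[XAG] = -5/4:-3/4 = 5/3

[ARG]:[XAG] = 5/3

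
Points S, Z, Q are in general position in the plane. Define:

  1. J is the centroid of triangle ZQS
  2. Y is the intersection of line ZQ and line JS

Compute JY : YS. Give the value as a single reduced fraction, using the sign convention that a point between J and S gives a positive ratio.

JY:YS = -1/3

Work in coordinates with S = (0, 0), Z = (1, 0), Q = (0, 1).
1. J is the centroid of triangle ZQS ⇒ J = (1/3, 1/3)
2. Y is the intersection of line ZQ and line JS ⇒ Y = (1/2, 1/2)
Y = J + t·(S−J) with t = -1/2, so JY:YS = t:(1−t) = -1/2:3/2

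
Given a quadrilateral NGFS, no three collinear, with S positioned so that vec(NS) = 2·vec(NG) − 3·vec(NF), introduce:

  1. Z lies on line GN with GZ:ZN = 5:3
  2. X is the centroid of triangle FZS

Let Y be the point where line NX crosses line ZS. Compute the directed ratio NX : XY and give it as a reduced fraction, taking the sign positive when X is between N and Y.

Choose coordinates N = (0, 0), G = (1, 0), F = (0, 1), S = (2, -3).
1. Z lies on line GN with GZ:ZN = 5:3 ⇒ Z = (3/8, 0)
2. X is the centroid of triangle FZS ⇒ X = (19/24, -2/3)
line NX meets ZS at Y = (171/248, -18/31)
X = N + t·(Y−N) with t = 31/27, so NX:XY = 31/27:-4/27

NX:XY = -31/4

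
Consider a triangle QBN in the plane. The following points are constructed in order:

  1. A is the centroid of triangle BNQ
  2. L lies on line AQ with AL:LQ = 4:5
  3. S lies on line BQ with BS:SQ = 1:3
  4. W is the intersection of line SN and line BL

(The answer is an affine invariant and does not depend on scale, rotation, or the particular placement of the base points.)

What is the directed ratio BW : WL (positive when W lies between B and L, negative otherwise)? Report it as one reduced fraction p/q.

BW:WL = 27/46

Assign Q = (0, 0), B = (1, 0), N = (0, 1) — the answer is frame-independent, so this choice is without loss of generality.
1. A is the centroid of triangle BNQ ⇒ A = (1/3, 1/3)
2. L lies on line AQ with AL:LQ = 4:5 ⇒ L = (5/27, 5/27)
3. S lies on line BQ with BS:SQ = 1:3 ⇒ S = (3/4, 0)
4. W is the intersection of line SN and line BL ⇒ W = (51/73, 5/73)
W = B + t·(L−B) with t = 27/73, so BW:WL = t:(1−t) = 27/73:46/73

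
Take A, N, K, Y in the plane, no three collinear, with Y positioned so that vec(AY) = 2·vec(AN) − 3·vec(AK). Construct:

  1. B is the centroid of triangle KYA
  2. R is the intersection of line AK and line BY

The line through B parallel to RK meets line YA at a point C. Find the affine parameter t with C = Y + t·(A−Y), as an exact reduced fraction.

Set A = (0, 0), N = (1, 0), K = (0, 1), Y = (2, -3); any affine frame gives the same invariant.
1. B is the centroid of triangle KYA ⇒ B = (2/3, -2/3)
2. R is the intersection of line AK and line BY ⇒ R = (0, 1/2)
through B parallel to RK: direction (0, 1/2); meets YA at C = (2/3, -1)
C = Y + t·(A−Y) with t = 2/3

t = 2/3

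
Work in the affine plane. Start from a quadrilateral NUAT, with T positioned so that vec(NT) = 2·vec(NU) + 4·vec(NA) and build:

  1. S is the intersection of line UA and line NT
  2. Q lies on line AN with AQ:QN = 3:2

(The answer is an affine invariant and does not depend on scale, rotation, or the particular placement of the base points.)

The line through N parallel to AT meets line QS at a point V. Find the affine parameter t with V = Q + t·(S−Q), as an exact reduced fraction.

t = 12/7

Set N = (0, 0), U = (1, 0), A = (0, 1), T = (2, 4); any affine frame gives the same invariant.
1. S is the intersection of line UA and line NT ⇒ S = (1/3, 2/3)
2. Q lies on line AN with AQ:QN = 3:2 ⇒ Q = (0, 2/5)
through N parallel to AT: direction (2, 3); meets QS at V = (4/7, 6/7)
V = Q + t·(S−Q) with t = 12/7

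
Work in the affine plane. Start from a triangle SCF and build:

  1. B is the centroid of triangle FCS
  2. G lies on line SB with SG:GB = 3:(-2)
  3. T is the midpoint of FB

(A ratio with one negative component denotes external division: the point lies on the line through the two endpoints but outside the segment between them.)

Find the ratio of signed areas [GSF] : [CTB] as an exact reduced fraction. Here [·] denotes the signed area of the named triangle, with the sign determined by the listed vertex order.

Work in coordinates with S = (0, 0), C = (1, 0), F = (0, 1).
1. B is the centroid of triangle FCS ⇒ B = (1/3, 1/3)
2. G lies on line SB with SG:GB = 3:(-2) ⇒ G = (1, 1)
3. T is the midpoint of FB ⇒ T = (1/6, 2/3)
2·[GSF] = -1, 2·[CTB] = 1/6
[GSF]:[CTB] = -1:1/6 = -6

[GSF]:[CTB] = -6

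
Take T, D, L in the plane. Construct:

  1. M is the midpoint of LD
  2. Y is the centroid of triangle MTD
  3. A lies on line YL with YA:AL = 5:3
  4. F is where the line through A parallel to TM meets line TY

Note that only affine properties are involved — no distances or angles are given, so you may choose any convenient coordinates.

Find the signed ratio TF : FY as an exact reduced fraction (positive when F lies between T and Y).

Assign T = (0, 0), D = (1, 0), L = (0, 1) — the answer is frame-independent, so this choice is without loss of generality.
1. M is the midpoint of LD ⇒ M = (1/2, 1/2)
2. Y is the centroid of triangle MTD ⇒ Y = (1/2, 1/6)
3. A lies on line YL with YA:AL = 5:3 ⇒ A = (3/16, 11/16)
4. F is where the line through A parallel to TM meets line TY ⇒ F = (-3/4, -1/4)
F = T + t·(Y−T) with t = -3/2, so TF:FY = t:(1−t) = -3/2:5/2

TF:FY = -3/5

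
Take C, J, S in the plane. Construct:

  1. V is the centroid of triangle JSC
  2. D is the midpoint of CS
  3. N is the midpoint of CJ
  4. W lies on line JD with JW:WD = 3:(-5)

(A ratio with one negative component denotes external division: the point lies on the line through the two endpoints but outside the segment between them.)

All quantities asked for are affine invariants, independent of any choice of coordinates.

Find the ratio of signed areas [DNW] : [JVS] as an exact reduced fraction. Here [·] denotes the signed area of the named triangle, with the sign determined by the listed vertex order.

Choose coordinates C = (0, 0), J = (1, 0), S = (0, 1).
1. V is the centroid of triangle JSC ⇒ V = (1/3, 1/3)
2. D is the midpoint of CS ⇒ D = (0, 1/2)
3. N is the midpoint of CJ ⇒ N = (1/2, 0)
4. W lies on line JD with JW:WD = 3:(-5) ⇒ W = (5/2, -3/4)
2·[DNW] = 5/8, 2·[JVS] = -1/3
[DNW]:[JVS] = 5/8:-1/3 = -15/8

[DNW]:[JVS] = -15/8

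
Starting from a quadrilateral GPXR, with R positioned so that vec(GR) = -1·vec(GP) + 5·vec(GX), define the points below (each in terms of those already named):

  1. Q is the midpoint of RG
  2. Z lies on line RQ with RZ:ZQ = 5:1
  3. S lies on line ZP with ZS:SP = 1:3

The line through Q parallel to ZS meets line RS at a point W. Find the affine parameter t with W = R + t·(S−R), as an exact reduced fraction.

t = 6/5

Work in coordinates with G = (0, 0), P = (1, 0), X = (0, 1), R = (-1, 5).
1. Q is the midpoint of RG ⇒ Q = (-1/2, 5/2)
2. Z lies on line RQ with RZ:ZQ = 5:1 ⇒ Z = (-7/12, 35/12)
3. S lies on line ZP with ZS:SP = 1:3 ⇒ S = (-3/16, 35/16)
through Q parallel to ZS: direction (19/48, -35/48); meets RS at W = (-1/40, 13/8)
W = R + t·(S−R) with t = 6/5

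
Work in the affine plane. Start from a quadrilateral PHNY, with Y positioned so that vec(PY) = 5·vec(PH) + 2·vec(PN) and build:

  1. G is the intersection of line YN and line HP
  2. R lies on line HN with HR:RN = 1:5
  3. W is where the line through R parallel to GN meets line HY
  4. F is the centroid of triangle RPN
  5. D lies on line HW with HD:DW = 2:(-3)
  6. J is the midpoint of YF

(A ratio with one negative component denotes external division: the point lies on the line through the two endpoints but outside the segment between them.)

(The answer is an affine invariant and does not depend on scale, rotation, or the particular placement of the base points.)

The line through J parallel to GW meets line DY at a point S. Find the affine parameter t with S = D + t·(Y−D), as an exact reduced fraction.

Set P = (0, 0), H = (1, 0), N = (0, 1), Y = (5, 2); any affine frame gives the same invariant.
1. G is the intersection of line YN and line HP ⇒ G = (-5, 0)
2. R lies on line HN with HR:RN = 1:5 ⇒ R = (5/6, 1/6)
3. W is where the line through R parallel to GN meets line HY ⇒ W = (5/3, 1/3)
4. F is the centroid of triangle RPN ⇒ F = (5/18, 7/18)
5. D lies on line HW with HD:DW = 2:(-3) ⇒ D = (-1/3, -2/3)
6. J is the midpoint of YF ⇒ J = (95/36, 43/36)
through J parallel to GW: direction (20/3, 1/3); meets DY at S = (125/36, 89/72)
S = D + t·(Y−D) with t = 137/192

t = 137/192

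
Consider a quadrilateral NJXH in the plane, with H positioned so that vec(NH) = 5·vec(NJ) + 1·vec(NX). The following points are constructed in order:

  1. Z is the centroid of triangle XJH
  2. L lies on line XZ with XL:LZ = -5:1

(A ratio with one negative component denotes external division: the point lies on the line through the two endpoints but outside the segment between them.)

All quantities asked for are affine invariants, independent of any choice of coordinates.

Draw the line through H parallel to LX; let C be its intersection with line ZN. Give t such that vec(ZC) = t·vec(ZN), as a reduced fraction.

Assign N = (0, 0), J = (1, 0), X = (0, 1), H = (5, 1) — the answer is frame-independent, so this choice is without loss of generality.
1. Z is the centroid of triangle XJH ⇒ Z = (2, 2/3)
2. L lies on line XZ with XL:LZ = -5:1 ⇒ L = (5/2, 7/12)
through H parallel to LX: direction (-5/2, 5/12); meets ZN at C = (11/3, 11/9)
C = Z + t·(N−Z) with t = -5/6

t = -5/6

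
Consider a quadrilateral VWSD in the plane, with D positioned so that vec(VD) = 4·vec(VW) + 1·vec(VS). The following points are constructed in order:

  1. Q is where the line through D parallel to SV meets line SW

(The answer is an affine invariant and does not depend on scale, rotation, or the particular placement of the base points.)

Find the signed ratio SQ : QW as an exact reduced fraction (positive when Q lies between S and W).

Choose coordinates V = (0, 0), W = (1, 0), S = (0, 1), D = (4, 1).
1. Q is where the line through D parallel to SV meets line SW ⇒ Q = (4, -3)
Q = S + t·(W−S) with t = 4, so SQ:QW = t:(1−t) = 4:-3

SQ:QW = -4/3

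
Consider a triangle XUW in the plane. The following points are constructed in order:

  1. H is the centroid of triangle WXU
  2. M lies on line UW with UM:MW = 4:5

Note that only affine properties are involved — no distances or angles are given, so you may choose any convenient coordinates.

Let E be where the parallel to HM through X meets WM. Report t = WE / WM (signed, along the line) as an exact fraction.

Choose coordinates X = (0, 0), U = (1, 0), W = (0, 1).
1. H is the centroid of triangle WXU ⇒ H = (1/3, 1/3)
2. M lies on line UW with UM:MW = 4:5 ⇒ M = (5/9, 4/9)
through X parallel to HM: direction (2/9, 1/9); meets WM at E = (2/3, 1/3)
E = W + t·(M−W) with t = 6/5

t = 6/5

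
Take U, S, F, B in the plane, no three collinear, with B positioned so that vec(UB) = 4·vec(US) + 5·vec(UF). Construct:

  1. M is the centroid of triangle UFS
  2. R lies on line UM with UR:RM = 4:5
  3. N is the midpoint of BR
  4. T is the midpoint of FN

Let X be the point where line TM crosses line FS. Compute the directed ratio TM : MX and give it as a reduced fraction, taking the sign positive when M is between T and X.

TM:MX = -233/36

Choose coordinates U = (0, 0), S = (1, 0), F = (0, 1), B = (4, 5).
1. M is the centroid of triangle UFS ⇒ M = (1/3, 1/3)
2. R lies on line UM with UR:RM = 4:5 ⇒ R = (4/27, 4/27)
3. N is the midpoint of BR ⇒ N = (56/27, 139/54)
4. T is the midpoint of FN ⇒ T = (28/27, 193/108)
line TM meets FS at X = (103/233, 130/233)
M = T + t·(X−T) with t = 233/197, so TM:MX = 233/197:-36/197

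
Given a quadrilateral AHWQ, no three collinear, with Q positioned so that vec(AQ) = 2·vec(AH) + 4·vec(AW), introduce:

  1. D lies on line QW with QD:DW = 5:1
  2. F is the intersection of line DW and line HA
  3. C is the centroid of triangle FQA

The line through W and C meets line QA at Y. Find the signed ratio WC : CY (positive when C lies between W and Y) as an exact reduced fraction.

WC:CY = 5/4

Set A = (0, 0), H = (1, 0), W = (0, 1), Q = (2, 4); any affine frame gives the same invariant.
1. D lies on line QW with QD:DW = 5:1 ⇒ D = (1/3, 3/2)
2. F is the intersection of line DW and line HA ⇒ F = (-2/3, 0)
3. C is the centroid of triangle FQA ⇒ C = (4/9, 4/3)
line WC meets QA at Y = (4/5, 8/5)
C = W + t·(Y−W) with t = 5/9, so WC:CY = 5/9:4/9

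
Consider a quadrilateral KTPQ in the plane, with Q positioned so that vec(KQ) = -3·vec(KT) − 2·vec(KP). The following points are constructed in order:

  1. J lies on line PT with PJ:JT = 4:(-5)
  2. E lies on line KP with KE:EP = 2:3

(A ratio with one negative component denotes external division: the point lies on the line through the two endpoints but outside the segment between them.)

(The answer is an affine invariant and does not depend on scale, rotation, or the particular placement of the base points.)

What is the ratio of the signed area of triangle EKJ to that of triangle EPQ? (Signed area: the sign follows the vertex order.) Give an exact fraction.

[EKJ]:[EPQ] = -8/9

Choose coordinates K = (0, 0), T = (1, 0), P = (0, 1), Q = (-3, -2).
1. J lies on line PT with PJ:JT = 4:(-5) ⇒ J = (-4, 5)
2. E lies on line KP with KE:EP = 2:3 ⇒ E = (0, 2/5)
2·[EKJ] = -8/5, 2·[EPQ] = 9/5
[EKJ]:[EPQ] = -8/5:9/5 = -8/9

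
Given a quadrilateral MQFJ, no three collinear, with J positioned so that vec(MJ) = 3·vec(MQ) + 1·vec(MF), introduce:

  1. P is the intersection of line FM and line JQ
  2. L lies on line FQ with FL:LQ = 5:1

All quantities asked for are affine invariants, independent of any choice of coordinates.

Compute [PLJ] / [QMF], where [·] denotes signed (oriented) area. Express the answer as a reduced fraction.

[PLJ]:[QMF] = 3/4

Work in coordinates with M = (0, 0), Q = (1, 0), F = (0, 1), J = (3, 1).
1. P is the intersection of line FM and line JQ ⇒ P = (0, -1/2)
2. L lies on line FQ with FL:LQ = 5:1 ⇒ L = (5/6, 1/6)
2·[PLJ] = -3/4, 2·[QMF] = -1
[PLJ]:[QMF] = -3/4:-1 = 3/4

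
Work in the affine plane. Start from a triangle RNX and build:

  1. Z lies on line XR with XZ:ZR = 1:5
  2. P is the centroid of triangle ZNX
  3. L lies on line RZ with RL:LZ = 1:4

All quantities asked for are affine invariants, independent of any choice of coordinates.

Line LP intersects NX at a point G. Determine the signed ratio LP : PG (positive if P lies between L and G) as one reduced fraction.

LP:PG = 14

Assign R = (0, 0), N = (1, 0), X = (0, 1) — the answer is frame-independent, so this choice is without loss of generality.
1. Z lies on line XR with XZ:ZR = 1:5 ⇒ Z = (0, 5/6)
2. P is the centroid of triangle ZNX ⇒ P = (1/3, 11/18)
3. L lies on line RZ with RL:LZ = 1:4 ⇒ L = (0, 1/6)
line LP meets NX at G = (5/14, 9/14)
P = L + t·(G−L) with t = 14/15, so LP:PG = 14/15:1/15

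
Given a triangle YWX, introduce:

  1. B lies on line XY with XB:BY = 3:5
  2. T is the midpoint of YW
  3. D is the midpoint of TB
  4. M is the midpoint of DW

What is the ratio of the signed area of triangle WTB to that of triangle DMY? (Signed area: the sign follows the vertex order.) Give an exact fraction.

[WTB]:[DMY] = 2

Set Y = (0, 0), W = (1, 0), X = (0, 1); any affine frame gives the same invariant.
1. B lies on line XY with XB:BY = 3:5 ⇒ B = (0, 5/8)
2. T is the midpoint of YW ⇒ T = (1/2, 0)
3. D is the midpoint of TB ⇒ D = (1/4, 5/16)
4. M is the midpoint of DW ⇒ M = (5/8, 5/32)
2·[WTB] = -5/16, 2·[DMY] = -5/32
[WTB]:[DMY] = -5/16:-5/32 = 2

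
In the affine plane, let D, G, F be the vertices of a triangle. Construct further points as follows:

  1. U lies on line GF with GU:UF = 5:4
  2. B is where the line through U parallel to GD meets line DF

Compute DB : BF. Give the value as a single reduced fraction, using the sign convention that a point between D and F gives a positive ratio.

Choose coordinates D = (0, 0), G = (1, 0), F = (0, 1).
1. U lies on line GF with GU:UF = 5:4 ⇒ U = (4/9, 5/9)
2. B is where the line through U parallel to GD meets line DF ⇒ B = (0, 5/9)
B = D + t·(F−D) with t = 5/9, so DB:BF = t:(1−t) = 5/9:4/9

DB:BF = 5/4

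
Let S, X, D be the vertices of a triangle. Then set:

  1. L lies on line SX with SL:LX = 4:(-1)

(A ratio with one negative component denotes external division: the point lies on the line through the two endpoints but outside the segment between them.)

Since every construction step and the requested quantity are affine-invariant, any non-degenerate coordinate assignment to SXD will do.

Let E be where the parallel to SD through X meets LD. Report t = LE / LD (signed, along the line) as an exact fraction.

t = 1/4

Choose coordinates S = (0, 0), X = (1, 0), D = (0, 1).
1. L lies on line SX with SL:LX = 4:(-1) ⇒ L = (4/3, 0)
through X parallel to SD: direction (0, 1); meets LD at E = (1, 1/4)
E = L + t·(D−L) with t = 1/4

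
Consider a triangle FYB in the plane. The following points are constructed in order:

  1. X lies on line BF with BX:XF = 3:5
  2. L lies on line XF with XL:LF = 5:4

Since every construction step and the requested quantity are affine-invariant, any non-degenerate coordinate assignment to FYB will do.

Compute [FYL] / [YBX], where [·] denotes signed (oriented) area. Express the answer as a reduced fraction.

Choose coordinates F = (0, 0), Y = (1, 0), B = (0, 1).
1. X lies on line BF with BX:XF = 3:5 ⇒ X = (0, 5/8)
2. L lies on line XF with XL:LF = 5:4 ⇒ L = (0, 5/18)
2·[FYL] = 5/18, 2·[YBX] = 3/8
[FYL]:[YBX] = 5/18:3/8 = 20/27

[FYL]:[YBX] = 20/27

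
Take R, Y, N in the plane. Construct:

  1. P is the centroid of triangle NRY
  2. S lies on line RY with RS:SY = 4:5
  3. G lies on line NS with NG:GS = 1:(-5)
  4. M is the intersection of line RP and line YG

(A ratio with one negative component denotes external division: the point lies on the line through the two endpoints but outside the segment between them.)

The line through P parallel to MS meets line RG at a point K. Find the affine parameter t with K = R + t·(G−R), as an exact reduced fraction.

Assign R = (0, 0), Y = (1, 0), N = (0, 1) — the answer is frame-independent, so this choice is without loss of generality.
1. P is the centroid of triangle NRY ⇒ P = (1/3, 1/3)
2. S lies on line RY with RS:SY = 4:5 ⇒ S = (4/9, 0)
3. G lies on line NS with NG:GS = 1:(-5) ⇒ G = (-1/9, 5/4)
4. M is the intersection of line RP and line YG ⇒ M = (9/17, 9/17)
through P parallel to MS: direction (-13/153, -9/17); meets RG at K = (272/2727, -340/303)
K = R + t·(G−R) with t = -272/303

t = -272/303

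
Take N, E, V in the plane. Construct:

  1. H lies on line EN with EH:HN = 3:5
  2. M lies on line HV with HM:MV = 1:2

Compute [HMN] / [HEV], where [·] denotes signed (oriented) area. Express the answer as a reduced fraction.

Assign N = (0, 0), E = (1, 0), V = (0, 1) — the answer is frame-independent, so this choice is without loss of generality.
1. H lies on line EN with EH:HN = 3:5 ⇒ H = (5/8, 0)
2. M lies on line HV with HM:MV = 1:2 ⇒ M = (5/12, 1/3)
2·[HMN] = 5/24, 2·[HEV] = 3/8
[HMN]:[HEV] = 5/24:3/8 = 5/9

[HMN]:[HEV] = 5/9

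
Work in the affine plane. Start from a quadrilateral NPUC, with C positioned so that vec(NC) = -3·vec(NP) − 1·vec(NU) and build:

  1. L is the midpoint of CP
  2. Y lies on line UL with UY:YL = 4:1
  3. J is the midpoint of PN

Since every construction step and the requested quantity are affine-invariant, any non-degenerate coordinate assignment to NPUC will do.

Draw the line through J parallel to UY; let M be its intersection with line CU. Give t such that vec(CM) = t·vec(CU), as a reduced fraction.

t = 17/10

Choose coordinates N = (0, 0), P = (1, 0), U = (0, 1), C = (-3, -1).
1. L is the midpoint of CP ⇒ L = (-1, -1/2)
2. Y lies on line UL with UY:YL = 4:1 ⇒ Y = (-4/5, -1/5)
3. J is the midpoint of PN ⇒ J = (1/2, 0)
through J parallel to UY: direction (-4/5, -6/5); meets CU at M = (21/10, 12/5)
M = C + t·(U−C) with t = 17/10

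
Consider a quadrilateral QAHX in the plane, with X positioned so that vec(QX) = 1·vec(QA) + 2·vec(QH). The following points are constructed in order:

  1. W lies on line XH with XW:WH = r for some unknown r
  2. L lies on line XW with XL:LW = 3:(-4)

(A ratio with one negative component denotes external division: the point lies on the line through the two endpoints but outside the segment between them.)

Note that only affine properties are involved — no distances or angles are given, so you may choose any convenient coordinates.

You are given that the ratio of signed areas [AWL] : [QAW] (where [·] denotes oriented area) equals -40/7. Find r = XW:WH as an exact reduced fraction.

Choose coordinates Q = (0, 0), A = (1, 0), H = (0, 1), X = (1, 2).
1. With XW:WH = r, write λ = r/(r+1) so W = X + λ·(H−X); W is affine-linear in λ
2. L lies on line XW with XL:LW = 3:(-4) ⇒ L is an affine combination of earlier points and hence also affine-linear in λ
Every point depending on W is an affine combination of W and λ-independent points, so each such coordinate is linear in λ; the λ² term in each signed area is a multiple of (H−X)×(H−X) = 0, so 2·[AWL] and 2·[QAW] are each linear in λ. Evaluating at λ=0 and λ=1:
  2·[AWL] = -8·λ,   2·[QAW] = −λ + 2
So [AWL]:[QAW] = (-8·λ) / (−λ + 2). Setting this equal to -40/7:
  -8·λ = -40/7·(−λ + 2)  ⇒  λ = 5/6
Then r = λ/(1−λ) = (5/6)/(1/6) = 5. Check: with r = 5, W = (1/6, 7/6) and [AWL]:[QAW] = -40/7 as required.

r = 5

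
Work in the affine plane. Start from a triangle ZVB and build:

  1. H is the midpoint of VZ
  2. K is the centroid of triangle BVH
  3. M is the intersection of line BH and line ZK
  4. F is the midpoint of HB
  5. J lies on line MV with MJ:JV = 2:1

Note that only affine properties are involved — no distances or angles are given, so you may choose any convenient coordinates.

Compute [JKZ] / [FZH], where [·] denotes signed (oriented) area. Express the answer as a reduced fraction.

Set Z = (0, 0), V = (1, 0), B = (0, 1); any affine frame gives the same invariant.
1. H is the midpoint of VZ ⇒ H = (1/2, 0)
2. K is the centroid of triangle BVH ⇒ K = (1/2, 1/3)
3. M is the intersection of line BH and line ZK ⇒ M = (3/8, 1/4)
4. F is the midpoint of HB ⇒ F = (1/4, 1/2)
5. J lies on line MV with MJ:JV = 2:1 ⇒ J = (19/24, 1/12)
2·[JKZ] = 2/9, 2·[FZH] = 1/4
[JKZ]:[FZH] = 2/9:1/4 = 8/9

[JKZ]:[FZH] = 8/9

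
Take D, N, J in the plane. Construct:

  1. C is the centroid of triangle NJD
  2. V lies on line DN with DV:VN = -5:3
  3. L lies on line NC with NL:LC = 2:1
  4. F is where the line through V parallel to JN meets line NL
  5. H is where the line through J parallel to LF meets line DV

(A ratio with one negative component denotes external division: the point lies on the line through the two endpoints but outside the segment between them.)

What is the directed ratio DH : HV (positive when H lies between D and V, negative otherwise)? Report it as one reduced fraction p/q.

DH:HV = 4

Work in coordinates with D = (0, 0), N = (1, 0), J = (0, 1).
1. C is the centroid of triangle NJD ⇒ C = (1/3, 1/3)
2. V lies on line DN with DV:VN = -5:3 ⇒ V = (5/2, 0)
3. L lies on line NC with NL:LC = 2:1 ⇒ L = (5/9, 2/9)
4. F is where the line through V parallel to JN meets line NL ⇒ F = (4, -3/2)
5. H is where the line through J parallel to LF meets line DV ⇒ H = (2, 0)
H = D + t·(V−D) with t = 4/5, so DH:HV = t:(1−t) = 4/5:1/5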